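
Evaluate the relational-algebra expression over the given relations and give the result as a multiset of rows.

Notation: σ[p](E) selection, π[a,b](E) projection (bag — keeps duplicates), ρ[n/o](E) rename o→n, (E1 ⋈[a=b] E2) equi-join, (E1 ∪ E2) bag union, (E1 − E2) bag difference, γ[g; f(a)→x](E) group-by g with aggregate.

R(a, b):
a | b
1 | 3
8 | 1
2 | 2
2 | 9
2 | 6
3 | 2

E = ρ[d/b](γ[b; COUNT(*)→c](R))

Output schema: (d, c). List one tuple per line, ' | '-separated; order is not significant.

Row counts bottom-up:
  R → 6
  γ[b; COUNT(*)→c](R) → 5
  ρ[d/b](γ[b; COUNT(*)→c](R)) → 5

== RESULT ==
d | c
1 | 1
2 | 2
3 | 1
6 | 1
9 | 1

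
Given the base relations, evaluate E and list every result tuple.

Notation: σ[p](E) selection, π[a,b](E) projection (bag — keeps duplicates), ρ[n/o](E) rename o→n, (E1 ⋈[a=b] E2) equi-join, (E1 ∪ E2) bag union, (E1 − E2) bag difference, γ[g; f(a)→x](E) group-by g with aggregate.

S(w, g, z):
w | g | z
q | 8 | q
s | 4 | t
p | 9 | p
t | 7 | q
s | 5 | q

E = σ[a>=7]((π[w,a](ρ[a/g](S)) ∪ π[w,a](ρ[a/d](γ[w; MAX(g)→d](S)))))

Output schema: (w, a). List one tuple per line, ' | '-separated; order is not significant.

Stepwise |·|:
  S → 5
  ρ[a/g](S) → 5
  π[w,a](ρ[a/g](S)) → 5
  S → 5
  γ[w; MAX(g)→d](S) → 4
  ρ[a/d](γ[w; MAX(g)→d](S)) → 4
  π[w,a](ρ[a/d](γ[w; MAX(g)→d](S))) → 4
  (π[w,a](ρ[a/g](S)) ∪ π[w,a](ρ[a/d](γ[w; MAX(g)→d](S)))) → 9
  σ[a>=7]((π[w,a](ρ[a/g](S)) ∪ π[w,a](ρ[a/d](γ[w; MAX(g)→d](S))))) → 6

== RESULT ==
w | a
p | 9
p | 9
q | 8
q | 8
t | 7
t | 7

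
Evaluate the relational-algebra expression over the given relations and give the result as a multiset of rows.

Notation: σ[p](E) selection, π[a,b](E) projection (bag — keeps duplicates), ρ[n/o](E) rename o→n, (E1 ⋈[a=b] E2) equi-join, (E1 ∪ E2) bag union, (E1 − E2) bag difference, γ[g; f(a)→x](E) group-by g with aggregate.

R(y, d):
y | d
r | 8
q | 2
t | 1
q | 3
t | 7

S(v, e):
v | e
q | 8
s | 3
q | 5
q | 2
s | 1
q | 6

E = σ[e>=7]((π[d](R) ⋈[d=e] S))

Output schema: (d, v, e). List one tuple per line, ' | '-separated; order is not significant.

Per-node cardinality:
  R → 5
  π[d](R) → 5
  S → 6
  (π[d](R) ⋈[d=e] S) → 4
  σ[e>=7]((π[d](R) ⋈[d=e] S)) → 1

== RESULT ==
d | v | e
8 | q | 8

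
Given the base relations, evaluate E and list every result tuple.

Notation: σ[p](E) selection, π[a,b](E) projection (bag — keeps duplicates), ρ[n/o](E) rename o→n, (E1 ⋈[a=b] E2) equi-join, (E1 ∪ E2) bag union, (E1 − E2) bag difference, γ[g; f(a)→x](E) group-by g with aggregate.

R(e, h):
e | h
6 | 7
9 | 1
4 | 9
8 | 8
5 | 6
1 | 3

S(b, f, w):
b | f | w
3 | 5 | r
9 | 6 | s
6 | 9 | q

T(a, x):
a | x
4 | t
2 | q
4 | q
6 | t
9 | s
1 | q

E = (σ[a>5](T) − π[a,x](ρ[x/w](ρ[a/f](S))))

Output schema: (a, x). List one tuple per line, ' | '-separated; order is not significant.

Stepwise |·|:
  T → 6
  σ[a>5](T) → 2
  S → 3
  ρ[a/f](S) → 3
  ρ[x/w](ρ[a/f](S)) → 3
  π[a,x](ρ[x/w](ρ[a/f](S))) → 3
  (σ[a>5](T) − π[a,x](ρ[x/w](ρ[a/f](S)))) → 2

== RESULT ==
a | x
6 | t
9 | s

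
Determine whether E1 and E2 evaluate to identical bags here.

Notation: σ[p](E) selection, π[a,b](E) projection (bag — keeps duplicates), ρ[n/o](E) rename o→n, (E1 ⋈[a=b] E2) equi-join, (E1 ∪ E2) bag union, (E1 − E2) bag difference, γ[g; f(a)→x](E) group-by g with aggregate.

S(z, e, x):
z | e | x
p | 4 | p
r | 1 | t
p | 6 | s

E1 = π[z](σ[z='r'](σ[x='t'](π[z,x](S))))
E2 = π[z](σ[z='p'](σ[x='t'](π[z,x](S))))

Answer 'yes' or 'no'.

E1 stepwise |·|:
  S → 3
  π[z,x](S) → 3
  σ[x='t'](π[z,x](S)) → 1
  σ[z='r'](σ[x='t'](π[z,x](S))) → 1
  π[z](σ[z='r'](σ[x='t'](π[z,x](S)))) → 1
E2 stepwise |·|:
  S → 3
  π[z,x](S) → 3
  σ[x='t'](π[z,x](S)) → 1
  σ[z='p'](σ[x='t'](π[z,x](S))) → 0
  π[z](σ[z='p'](σ[x='t'](π[z,x](S)))) → 0

E1 result:
z
r
E2 result:
z
(0 rows)
Witness: ('r',) appears 1× in E1 but 0× in E2.

no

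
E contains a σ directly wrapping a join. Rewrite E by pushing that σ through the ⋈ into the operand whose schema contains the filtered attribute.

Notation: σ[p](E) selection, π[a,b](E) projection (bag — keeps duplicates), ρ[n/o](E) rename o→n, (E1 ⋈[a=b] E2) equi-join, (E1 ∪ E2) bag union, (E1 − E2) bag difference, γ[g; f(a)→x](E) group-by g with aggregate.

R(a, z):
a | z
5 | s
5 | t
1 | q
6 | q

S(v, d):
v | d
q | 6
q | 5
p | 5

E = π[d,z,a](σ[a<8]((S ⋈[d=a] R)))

σ filters on a, owned by the right side.
E' = π[d,z,a]((S ⋈[d=a] σ[a<8](R)))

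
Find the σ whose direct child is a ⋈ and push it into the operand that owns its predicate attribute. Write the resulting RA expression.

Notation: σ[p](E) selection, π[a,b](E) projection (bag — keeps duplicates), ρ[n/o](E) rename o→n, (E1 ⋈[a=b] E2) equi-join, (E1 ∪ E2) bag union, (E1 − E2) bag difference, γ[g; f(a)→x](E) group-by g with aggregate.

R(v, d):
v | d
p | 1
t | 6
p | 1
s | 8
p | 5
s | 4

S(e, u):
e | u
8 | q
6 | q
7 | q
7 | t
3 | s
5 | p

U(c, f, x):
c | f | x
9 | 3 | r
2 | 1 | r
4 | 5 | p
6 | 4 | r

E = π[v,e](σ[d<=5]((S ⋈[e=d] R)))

σ filters on d, owned by the right side.
E' = π[v,e]((S ⋈[e=d] σ[d<=5](R)))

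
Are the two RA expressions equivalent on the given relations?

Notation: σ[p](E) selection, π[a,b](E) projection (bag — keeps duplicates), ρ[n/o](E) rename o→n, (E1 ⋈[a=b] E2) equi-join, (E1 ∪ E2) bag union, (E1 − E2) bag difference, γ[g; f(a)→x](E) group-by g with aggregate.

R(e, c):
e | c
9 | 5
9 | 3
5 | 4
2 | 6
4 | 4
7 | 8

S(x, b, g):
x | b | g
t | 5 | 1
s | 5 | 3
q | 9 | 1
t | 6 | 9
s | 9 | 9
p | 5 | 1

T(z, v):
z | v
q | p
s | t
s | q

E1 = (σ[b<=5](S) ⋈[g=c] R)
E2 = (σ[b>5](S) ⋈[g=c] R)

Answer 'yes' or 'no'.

E1 stepwise |·|:
  S → 6
  σ[b<=5](S) → 3
  R → 6
  (σ[b<=5](S) ⋈[g=c] R) → 1
E2 stepwise |·|:
  S → 6
  σ[b>5](S) → 3
  R → 6
  (σ[b>5](S) ⋈[g=c] R) → 0

E1 result:
x | b | g | e | c
s | 5 | 3 | 9 | 3
E2 result:
x | b | g | e | c
(0 rows)
Witness: ('s', 5, 3, 9, 3) appears 1× in E1 but 0× in E2.

no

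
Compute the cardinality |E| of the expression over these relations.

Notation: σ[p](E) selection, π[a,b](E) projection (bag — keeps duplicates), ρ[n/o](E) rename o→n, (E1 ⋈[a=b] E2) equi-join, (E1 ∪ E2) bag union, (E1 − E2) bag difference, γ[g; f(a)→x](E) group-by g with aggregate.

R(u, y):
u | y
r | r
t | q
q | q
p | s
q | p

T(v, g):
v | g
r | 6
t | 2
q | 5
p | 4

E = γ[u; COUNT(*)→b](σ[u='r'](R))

Subexpression sizes:
  R → 5
  σ[u='r'](R) → 1
  γ[u; COUNT(*)→b](σ[u='r'](R)) → 1

|E| = 1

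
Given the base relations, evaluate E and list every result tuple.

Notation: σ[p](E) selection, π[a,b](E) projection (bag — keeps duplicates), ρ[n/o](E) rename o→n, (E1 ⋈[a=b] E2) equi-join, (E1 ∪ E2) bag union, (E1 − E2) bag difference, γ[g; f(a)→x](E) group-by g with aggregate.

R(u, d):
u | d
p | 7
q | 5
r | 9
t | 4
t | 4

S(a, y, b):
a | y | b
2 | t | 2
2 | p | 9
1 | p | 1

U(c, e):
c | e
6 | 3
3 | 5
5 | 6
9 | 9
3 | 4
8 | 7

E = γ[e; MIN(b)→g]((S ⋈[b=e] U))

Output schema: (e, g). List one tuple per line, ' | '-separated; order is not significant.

Stepwise |·|:
  S → 3
  U → 6
  (S ⋈[b=e] U) → 1
  γ[e; MIN(b)→g]((S ⋈[b=e] U)) → 1

== RESULT ==
e | g
9 | 9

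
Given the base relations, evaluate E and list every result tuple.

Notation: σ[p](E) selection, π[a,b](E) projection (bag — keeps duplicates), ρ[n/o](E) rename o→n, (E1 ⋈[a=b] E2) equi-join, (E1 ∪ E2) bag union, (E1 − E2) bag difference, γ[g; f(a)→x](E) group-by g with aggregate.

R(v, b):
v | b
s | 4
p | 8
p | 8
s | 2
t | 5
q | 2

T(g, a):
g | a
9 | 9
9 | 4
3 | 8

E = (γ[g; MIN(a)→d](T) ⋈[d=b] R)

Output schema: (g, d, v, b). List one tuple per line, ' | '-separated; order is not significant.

Row counts bottom-up:
  T → 3
  γ[g; MIN(a)→d](T) → 2
  R → 6
  (γ[g; MIN(a)→d](T) ⋈[d=b] R) → 3

== RESULT ==
g | d | v | b
3 | 8 | p | 8
3 | 8 | p | 8
9 | 4 | s | 4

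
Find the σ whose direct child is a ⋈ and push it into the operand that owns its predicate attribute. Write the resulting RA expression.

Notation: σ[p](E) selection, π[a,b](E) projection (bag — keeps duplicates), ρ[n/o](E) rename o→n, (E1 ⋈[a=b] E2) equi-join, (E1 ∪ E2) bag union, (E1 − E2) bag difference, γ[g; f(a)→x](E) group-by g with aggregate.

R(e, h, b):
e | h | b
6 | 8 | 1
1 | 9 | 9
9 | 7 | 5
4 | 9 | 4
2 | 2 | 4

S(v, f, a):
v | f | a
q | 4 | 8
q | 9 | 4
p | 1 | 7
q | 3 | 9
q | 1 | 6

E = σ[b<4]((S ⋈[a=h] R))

σ filters on b, owned by the right side.
E' = (S ⋈[a=h] σ[b<4](R))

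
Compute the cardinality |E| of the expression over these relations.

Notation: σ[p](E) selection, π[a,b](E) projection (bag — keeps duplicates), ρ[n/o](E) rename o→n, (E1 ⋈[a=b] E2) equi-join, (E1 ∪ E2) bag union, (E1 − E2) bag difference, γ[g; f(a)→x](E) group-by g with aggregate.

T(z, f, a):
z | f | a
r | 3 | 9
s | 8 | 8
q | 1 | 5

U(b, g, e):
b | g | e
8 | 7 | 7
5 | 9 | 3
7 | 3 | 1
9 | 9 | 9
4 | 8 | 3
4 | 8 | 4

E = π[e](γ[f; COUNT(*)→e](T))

Row counts bottom-up:
  T → 3
  γ[f; COUNT(*)→e](T) → 3
  π[e](γ[f; COUNT(*)→e](T)) → 3

|E| = 3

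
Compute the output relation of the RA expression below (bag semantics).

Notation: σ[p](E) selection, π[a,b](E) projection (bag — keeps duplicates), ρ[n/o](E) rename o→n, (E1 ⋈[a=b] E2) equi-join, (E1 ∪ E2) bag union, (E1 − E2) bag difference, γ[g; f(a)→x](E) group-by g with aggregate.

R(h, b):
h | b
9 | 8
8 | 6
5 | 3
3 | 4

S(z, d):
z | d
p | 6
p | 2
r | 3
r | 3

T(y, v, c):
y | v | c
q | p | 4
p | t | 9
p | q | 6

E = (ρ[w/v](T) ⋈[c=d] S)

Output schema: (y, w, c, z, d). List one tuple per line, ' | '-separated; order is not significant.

Subexpression sizes:
  T → 3
  ρ[w/v](T) → 3
  S → 4
  (ρ[w/v](T) ⋈[c=d] S) → 1

== RESULT ==
y | w | c | z | d
p | q | 6 | p | 6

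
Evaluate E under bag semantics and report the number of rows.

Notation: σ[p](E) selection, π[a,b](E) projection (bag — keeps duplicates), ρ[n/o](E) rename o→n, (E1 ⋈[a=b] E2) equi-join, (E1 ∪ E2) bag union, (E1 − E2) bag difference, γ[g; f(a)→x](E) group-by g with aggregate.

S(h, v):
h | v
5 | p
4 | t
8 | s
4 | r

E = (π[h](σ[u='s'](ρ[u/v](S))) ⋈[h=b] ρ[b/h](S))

Subexpression sizes:
  S → 4
  ρ[u/v](S) → 4
  σ[u='s'](ρ[u/v](S)) → 1
  π[h](σ[u='s'](ρ[u/v](S))) → 1
  S → 4
  ρ[b/h](S) → 4
  (π[h](σ[u='s'](ρ[u/v](S))) ⋈[h=b] ρ[b/h](S)) → 1

|E| = 1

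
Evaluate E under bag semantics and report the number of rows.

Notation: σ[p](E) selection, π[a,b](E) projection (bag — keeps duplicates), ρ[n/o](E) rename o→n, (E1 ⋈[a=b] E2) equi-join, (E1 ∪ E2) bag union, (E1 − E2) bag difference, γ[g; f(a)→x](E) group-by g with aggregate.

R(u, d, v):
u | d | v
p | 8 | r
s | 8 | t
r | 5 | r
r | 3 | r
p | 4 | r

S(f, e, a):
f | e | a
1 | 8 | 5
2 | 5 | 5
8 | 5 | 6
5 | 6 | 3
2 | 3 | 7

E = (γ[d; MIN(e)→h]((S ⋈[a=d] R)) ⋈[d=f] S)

Stepwise |·|:
  S → 5
  R → 5
  (S ⋈[a=d] R) → 3
  γ[d; MIN(e)→h]((S ⋈[a=d] R)) → 2
  S → 5
  (γ[d; MIN(e)→h]((S ⋈[a=d] R)) ⋈[d=f] S) → 1

|E| = 1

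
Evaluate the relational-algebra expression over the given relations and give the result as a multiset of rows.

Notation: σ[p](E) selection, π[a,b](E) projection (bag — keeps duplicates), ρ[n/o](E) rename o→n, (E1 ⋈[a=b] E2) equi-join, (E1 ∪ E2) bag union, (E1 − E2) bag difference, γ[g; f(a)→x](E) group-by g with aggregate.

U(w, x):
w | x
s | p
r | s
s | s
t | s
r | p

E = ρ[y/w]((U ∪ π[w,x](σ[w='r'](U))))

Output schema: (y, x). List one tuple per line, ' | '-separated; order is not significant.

Row counts bottom-up:
  U → 5
  U → 5
  σ[w='r'](U) → 2
  π[w,x](σ[w='r'](U)) → 2
  (U ∪ π[w,x](σ[w='r'](U))) → 7
  ρ[y/w]((U ∪ π[w,x](σ[w='r'](U)))) → 7

== RESULT ==
y | x
r | p
r | p
r | s
r | s
s | p
s | s
t | s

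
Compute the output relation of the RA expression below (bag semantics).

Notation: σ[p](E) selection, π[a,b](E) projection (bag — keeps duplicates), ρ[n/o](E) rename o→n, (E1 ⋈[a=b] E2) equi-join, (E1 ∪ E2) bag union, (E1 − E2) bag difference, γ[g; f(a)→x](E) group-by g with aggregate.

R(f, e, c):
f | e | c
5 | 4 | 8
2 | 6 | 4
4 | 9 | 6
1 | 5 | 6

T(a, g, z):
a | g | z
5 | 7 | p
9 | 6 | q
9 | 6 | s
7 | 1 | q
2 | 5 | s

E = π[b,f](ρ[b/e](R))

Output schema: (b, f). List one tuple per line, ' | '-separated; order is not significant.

Subexpression sizes:
  R → 4
  ρ[b/e](R) → 4
  π[b,f](ρ[b/e](R)) → 4

== RESULT ==
b | f
4 | 5
5 | 1
6 | 2
9 | 4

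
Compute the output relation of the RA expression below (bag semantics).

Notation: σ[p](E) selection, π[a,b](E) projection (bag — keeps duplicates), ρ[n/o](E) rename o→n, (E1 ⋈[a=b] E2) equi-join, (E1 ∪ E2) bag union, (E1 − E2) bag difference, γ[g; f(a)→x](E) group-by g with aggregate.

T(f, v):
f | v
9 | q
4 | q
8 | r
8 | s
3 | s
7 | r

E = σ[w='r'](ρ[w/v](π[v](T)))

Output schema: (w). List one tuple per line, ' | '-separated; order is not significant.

Subexpression sizes:
  T → 6
  π[v](T) → 6
  ρ[w/v](π[v](T)) → 6
  σ[w='r'](ρ[w/v](π[v](T))) → 2

== RESULT ==
w
r
r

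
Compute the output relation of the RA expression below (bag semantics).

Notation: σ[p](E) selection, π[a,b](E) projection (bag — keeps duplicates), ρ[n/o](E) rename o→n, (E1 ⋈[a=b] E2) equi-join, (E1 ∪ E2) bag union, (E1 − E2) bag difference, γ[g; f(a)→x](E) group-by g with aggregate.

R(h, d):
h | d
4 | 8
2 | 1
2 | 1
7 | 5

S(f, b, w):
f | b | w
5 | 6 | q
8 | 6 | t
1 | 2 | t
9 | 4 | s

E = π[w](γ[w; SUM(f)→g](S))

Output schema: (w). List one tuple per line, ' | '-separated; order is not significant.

Stepwise |·|:
  S → 4
  γ[w; SUM(f)→g](S) → 3
  π[w](γ[w; SUM(f)→g](S)) → 3

== RESULT ==
w
q
s
t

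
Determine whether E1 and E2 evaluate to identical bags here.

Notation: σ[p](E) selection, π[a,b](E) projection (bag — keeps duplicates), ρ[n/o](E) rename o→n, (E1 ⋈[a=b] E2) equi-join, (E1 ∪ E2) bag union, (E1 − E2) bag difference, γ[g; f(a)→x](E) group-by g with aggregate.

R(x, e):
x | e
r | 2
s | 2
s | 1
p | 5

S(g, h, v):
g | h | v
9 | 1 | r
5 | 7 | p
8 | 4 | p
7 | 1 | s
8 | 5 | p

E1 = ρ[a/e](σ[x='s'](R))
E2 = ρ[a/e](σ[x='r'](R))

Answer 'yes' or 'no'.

E1 per-node cardinality:
  R → 4
  σ[x='s'](R) → 2
  ρ[a/e](σ[x='s'](R)) → 2
E2 per-node cardinality:
  R → 4
  σ[x='r'](R) → 1
  ρ[a/e](σ[x='r'](R)) → 1

E1 result:
x | a
s | 1
s | 2
E2 result:
x | a
r | 2
Witness: ('r', 2) appears 0× in E1 but 1× in E2.

no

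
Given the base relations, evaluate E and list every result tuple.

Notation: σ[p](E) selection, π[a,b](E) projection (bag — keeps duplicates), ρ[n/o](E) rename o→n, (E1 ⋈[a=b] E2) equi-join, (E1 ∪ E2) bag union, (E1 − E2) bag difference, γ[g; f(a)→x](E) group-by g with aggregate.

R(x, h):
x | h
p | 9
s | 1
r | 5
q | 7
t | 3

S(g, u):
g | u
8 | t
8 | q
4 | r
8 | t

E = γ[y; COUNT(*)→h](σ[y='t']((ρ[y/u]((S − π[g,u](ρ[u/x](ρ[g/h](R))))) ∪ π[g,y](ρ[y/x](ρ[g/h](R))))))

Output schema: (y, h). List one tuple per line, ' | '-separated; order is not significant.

Row counts bottom-up:
  S → 4
  R → 5
  ρ[g/h](R) → 5
  ρ[u/x](ρ[g/h](R)) → 5
  π[g,u](ρ[u/x](ρ[g/h](R))) → 5
  (S − π[g,u](ρ[u/x](ρ[g/h](R)))) → 4
  ρ[y/u]((S − π[g,u](ρ[u/x](ρ[g/h](R))))) → 4
  R → 5
  ρ[g/h](R) → 5
  ρ[y/x](ρ[g/h](R)) → 5
  π[g,y](ρ[y/x](ρ[g/h](R))) → 5
  (ρ[y/u]((S − π[g,u](ρ[u/x](ρ[g/h](R))))) ∪ π[g,y](ρ[y/x](ρ[g/h](R)))) → 9
  σ[y='t']((ρ[y/u]((S − π[g,u](ρ[u/x](ρ[g/h](R))))) ∪ π[g,y](ρ[y/x](ρ[g/h](R))))) → 3
  γ[y; COUNT(*)→h](σ[y='t']((ρ[y/u]((S − π[g,u](ρ[u/x](ρ[g/h](R))))) ∪ π[g,y](ρ[y/x](ρ[g/h](R)))))) → 1

== RESULT ==
y | h
t | 3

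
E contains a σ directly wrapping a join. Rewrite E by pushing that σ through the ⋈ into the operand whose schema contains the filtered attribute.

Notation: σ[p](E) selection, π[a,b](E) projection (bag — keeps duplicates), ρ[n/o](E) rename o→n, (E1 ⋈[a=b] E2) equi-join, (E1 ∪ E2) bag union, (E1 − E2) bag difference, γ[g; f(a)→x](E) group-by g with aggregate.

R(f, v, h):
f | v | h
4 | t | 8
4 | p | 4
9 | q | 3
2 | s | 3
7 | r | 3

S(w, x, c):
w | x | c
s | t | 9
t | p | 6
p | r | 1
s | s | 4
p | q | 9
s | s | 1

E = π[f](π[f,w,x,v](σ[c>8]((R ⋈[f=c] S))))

σ filters on c, owned by the right side.
E' = π[f](π[f,w,x,v]((R ⋈[f=c] σ[c>8](S))))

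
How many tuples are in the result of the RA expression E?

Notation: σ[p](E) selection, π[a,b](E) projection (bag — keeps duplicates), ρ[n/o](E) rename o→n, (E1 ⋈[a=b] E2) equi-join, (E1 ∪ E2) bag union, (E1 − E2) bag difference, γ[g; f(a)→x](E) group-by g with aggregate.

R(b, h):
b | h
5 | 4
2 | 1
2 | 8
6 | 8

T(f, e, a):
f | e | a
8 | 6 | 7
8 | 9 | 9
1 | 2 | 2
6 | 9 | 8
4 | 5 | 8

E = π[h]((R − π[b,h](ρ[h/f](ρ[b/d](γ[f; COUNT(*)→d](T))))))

Stepwise |·|:
  R → 4
  T → 5
  γ[f; COUNT(*)→d](T) → 4
  ρ[b/d](γ[f; COUNT(*)→d](T)) → 4
  ρ[h/f](ρ[b/d](γ[f; COUNT(*)→d](T))) → 4
  π[b,h](ρ[h/f](ρ[b/d](γ[f; COUNT(*)→d](T)))) → 4
  (R − π[b,h](ρ[h/f](ρ[b/d](γ[f; COUNT(*)→d](T))))) → 3
  π[h]((R − π[b,h](ρ[h/f](ρ[b/d](γ[f; COUNT(*)→d](T)))))) → 3

|E| = 3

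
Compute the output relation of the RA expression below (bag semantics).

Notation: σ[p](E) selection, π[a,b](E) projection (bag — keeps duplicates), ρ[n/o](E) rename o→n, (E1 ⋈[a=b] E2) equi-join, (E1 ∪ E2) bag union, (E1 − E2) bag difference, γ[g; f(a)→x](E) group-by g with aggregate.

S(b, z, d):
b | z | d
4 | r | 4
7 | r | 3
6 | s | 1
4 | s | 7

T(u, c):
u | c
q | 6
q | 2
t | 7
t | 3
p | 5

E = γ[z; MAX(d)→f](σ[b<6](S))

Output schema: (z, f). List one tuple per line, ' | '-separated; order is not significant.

Stepwise |·|:
  S → 4
  σ[b<6](S) → 2
  γ[z; MAX(d)→f](σ[b<6](S)) → 2

== RESULT ==
z | f
r | 4
s | 7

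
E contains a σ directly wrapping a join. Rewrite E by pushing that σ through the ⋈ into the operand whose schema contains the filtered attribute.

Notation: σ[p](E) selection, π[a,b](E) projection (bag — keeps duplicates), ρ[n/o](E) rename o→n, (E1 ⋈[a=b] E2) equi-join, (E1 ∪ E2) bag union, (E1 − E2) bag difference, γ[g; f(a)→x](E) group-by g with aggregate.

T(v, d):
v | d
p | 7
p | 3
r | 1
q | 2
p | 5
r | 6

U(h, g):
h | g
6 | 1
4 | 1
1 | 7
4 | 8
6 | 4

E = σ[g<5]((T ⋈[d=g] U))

σ filters on g, owned by the right side.
E' = (T ⋈[d=g] σ[g<5](U))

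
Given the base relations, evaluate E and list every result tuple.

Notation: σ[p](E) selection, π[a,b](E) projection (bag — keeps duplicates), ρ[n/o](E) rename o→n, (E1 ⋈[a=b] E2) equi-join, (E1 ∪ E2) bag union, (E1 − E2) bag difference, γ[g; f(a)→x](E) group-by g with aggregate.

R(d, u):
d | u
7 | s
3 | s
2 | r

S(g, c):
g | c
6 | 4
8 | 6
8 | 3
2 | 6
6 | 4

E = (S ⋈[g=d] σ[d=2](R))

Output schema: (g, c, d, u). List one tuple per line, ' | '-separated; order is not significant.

Stepwise |·|:
  S → 5
  R → 3
  σ[d=2](R) → 1
  (S ⋈[g=d] σ[d=2](R)) → 1

== RESULT ==
g | c | d | u
2 | 6 | 2 | r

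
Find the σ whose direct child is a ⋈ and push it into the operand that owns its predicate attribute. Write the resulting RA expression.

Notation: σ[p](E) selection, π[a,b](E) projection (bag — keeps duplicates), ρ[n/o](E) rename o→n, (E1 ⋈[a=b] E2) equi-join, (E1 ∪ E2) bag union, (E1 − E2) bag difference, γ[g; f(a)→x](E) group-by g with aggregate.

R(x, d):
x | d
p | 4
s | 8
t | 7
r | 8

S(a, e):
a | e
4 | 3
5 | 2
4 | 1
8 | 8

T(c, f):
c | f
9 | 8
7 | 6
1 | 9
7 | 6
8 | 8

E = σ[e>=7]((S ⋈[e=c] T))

σ filters on e, owned by the left side.
E' = (σ[e>=7](S) ⋈[e=c] T)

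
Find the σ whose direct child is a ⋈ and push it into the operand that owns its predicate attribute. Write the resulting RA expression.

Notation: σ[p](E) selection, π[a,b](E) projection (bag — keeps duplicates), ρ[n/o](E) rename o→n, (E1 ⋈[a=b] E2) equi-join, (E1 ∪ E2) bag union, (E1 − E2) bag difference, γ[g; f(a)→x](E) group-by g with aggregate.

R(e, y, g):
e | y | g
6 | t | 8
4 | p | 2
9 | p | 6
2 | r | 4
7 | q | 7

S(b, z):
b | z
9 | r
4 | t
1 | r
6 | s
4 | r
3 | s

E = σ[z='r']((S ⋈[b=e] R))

σ filters on z, owned by the left side.
E' = (σ[z='r'](S) ⋈[b=e] R)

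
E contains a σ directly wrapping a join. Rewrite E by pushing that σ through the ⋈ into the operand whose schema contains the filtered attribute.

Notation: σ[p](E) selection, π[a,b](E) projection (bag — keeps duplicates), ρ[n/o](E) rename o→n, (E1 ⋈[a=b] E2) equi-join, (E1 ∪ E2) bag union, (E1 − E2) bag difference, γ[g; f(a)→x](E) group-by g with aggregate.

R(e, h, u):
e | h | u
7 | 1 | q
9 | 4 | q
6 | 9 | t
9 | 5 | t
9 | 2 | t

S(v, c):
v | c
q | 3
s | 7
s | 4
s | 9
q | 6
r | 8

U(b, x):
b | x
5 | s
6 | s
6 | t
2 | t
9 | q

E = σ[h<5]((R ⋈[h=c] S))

σ filters on h, owned by the left side.
E' = (σ[h<5](R) ⋈[h=c] S)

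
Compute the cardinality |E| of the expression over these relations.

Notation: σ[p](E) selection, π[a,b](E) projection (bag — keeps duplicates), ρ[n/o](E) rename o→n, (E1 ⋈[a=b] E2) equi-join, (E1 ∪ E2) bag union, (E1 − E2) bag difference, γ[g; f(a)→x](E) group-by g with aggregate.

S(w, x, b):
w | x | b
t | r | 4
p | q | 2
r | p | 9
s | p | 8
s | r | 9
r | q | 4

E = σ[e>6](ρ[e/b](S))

Stepwise |·|:
  S → 6
  ρ[e/b](S) → 6
  σ[e>6](ρ[e/b](S)) → 3

|E| = 3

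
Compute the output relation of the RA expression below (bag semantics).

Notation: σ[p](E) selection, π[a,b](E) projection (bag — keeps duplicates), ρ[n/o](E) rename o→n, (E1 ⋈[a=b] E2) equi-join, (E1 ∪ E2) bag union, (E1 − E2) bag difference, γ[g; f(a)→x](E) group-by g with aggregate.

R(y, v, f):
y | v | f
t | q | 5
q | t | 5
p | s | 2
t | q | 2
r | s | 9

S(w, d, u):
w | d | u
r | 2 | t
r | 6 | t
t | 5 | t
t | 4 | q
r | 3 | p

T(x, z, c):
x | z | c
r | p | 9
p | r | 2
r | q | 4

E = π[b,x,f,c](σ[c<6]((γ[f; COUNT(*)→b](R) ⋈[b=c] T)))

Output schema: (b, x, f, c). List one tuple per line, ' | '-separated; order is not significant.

Stepwise |·|:
  R → 5
  γ[f; COUNT(*)→b](R) → 3
  T → 3
  (γ[f; COUNT(*)→b](R) ⋈[b=c] T) → 2
  σ[c<6]((γ[f; COUNT(*)→b](R) ⋈[b=c] T)) → 2
  π[b,x,f,c](σ[c<6]((γ[f; COUNT(*)→b](R) ⋈[b=c] T))) → 2

== RESULT ==
b | x | f | c
2 | p | 2 | 2
2 | p | 5 | 2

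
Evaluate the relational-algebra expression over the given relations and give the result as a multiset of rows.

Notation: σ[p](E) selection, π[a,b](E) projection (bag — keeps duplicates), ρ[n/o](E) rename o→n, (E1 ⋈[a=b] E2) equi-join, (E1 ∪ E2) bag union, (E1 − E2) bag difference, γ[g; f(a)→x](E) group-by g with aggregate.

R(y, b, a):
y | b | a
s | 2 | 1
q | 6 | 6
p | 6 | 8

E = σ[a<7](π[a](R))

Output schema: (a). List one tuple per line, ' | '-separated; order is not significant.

Stepwise |·|:
  R → 3
  π[a](R) → 3
  σ[a<7](π[a](R)) → 2

== RESULT ==
a
1
6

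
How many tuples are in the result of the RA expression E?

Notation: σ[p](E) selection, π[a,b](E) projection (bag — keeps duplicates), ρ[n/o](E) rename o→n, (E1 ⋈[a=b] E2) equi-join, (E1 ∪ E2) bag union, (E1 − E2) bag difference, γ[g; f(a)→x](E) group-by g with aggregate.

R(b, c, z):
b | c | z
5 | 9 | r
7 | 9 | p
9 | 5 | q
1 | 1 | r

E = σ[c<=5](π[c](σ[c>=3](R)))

Stepwise |·|:
  R → 4
  σ[c>=3](R) → 3
  π[c](σ[c>=3](R)) → 3
  σ[c<=5](π[c](σ[c>=3](R))) → 1

|E| = 1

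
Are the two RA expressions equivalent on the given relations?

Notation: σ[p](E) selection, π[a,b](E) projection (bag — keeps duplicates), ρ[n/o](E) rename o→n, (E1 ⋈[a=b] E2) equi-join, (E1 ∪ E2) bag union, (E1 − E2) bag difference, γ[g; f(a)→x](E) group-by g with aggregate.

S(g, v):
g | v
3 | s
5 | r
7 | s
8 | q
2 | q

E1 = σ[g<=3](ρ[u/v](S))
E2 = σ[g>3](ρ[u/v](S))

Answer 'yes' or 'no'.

E1 row counts bottom-up:
  S → 5
  ρ[u/v](S) → 5
  σ[g<=3](ρ[u/v](S)) → 2
E2 row counts bottom-up:
  S → 5
  ρ[u/v](S) → 5
  σ[g>3](ρ[u/v](S)) → 3

E1 result:
g | u
2 | q
3 | s
E2 result:
g | u
5 | r
7 | s
8 | q
Witness: (8, 'q') appears 0× in E1 but 1× in E2.

no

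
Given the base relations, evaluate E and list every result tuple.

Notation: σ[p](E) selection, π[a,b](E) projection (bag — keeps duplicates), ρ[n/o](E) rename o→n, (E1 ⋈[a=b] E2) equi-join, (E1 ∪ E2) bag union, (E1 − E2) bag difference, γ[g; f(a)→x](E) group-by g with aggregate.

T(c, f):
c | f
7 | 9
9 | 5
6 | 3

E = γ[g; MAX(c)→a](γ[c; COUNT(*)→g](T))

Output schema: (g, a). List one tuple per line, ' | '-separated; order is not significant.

Stepwise |·|:
  T → 3
  γ[c; COUNT(*)→g](T) → 3
  γ[g; MAX(c)→a](γ[c; COUNT(*)→g](T)) → 1

== RESULT ==
g | a
1 | 9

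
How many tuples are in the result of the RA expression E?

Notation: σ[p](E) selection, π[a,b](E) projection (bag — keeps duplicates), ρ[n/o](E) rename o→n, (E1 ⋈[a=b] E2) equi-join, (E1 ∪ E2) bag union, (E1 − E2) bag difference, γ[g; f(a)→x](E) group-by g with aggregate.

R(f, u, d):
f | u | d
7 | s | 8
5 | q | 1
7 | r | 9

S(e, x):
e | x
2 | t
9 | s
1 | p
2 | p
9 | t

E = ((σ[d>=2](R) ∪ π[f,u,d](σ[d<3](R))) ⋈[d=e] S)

Stepwise |·|:
  R → 3
  σ[d>=2](R) → 2
  R → 3
  σ[d<3](R) → 1
  π[f,u,d](σ[d<3](R)) → 1
  (σ[d>=2](R) ∪ π[f,u,d](σ[d<3](R))) → 3
  S → 5
  ((σ[d>=2](R) ∪ π[f,u,d](σ[d<3](R))) ⋈[d=e] S) → 3

|E| = 3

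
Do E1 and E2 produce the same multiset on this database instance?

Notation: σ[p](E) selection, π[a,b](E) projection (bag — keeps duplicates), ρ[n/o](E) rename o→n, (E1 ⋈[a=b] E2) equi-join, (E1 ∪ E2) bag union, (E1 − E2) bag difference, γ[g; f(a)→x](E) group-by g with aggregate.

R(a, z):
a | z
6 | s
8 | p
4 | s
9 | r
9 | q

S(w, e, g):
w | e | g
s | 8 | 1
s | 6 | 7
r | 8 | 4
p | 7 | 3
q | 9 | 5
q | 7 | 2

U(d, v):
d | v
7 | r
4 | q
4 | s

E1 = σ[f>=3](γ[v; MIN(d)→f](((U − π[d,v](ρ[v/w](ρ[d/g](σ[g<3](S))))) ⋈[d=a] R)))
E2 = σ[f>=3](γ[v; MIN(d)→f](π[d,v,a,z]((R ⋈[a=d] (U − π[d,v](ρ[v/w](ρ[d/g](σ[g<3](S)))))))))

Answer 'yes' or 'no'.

E1 row counts bottom-up:
  U → 3
  S → 6
  σ[g<3](S) → 2
  ρ[d/g](σ[g<3](S)) → 2
  ρ[v/w](ρ[d/g](σ[g<3](S))) → 2
  π[d,v](ρ[v/w](ρ[d/g](σ[g<3](S)))) → 2
  (U − π[d,v](ρ[v/w](ρ[d/g](σ[g<3](S))))) → 3
  R → 5
  ((U − π[d,v](ρ[v/w](ρ[d/g](σ[g<3](S))))) ⋈[d=a] R) → 2
  γ[v; MIN(d)→f](((U − π[d,v](ρ[v/w](ρ[d/g](σ[g<3](S))))) ⋈[d=a] R)) → 2
  σ[f>=3](γ[v; MIN(d)→f](((U − π[d,v](ρ[v/w](ρ[d/g](σ[g<3](S))))) ⋈[d=a] R))) → 2
E2 row counts bottom-up:
  R → 5
  U → 3
  S → 6
  σ[g<3](S) → 2
  ρ[d/g](σ[g<3](S)) → 2
  ρ[v/w](ρ[d/g](σ[g<3](S))) → 2
  π[d,v](ρ[v/w](ρ[d/g](σ[g<3](S)))) → 2
  (U − π[d,v](ρ[v/w](ρ[d/g](σ[g<3](S))))) → 3
  (R ⋈[a=d] (U − π[d,v](ρ[v/w](ρ[d/g](σ[g<3](S)))))) → 2
  π[d,v,a,z]((R ⋈[a=d] (U − π[d,v](ρ[v/w](ρ[d/g](σ[g<3](S))))))) → 2
  γ[v; MIN(d)→f](π[d,v,a,z]((R ⋈[a=d] (U − π[d,v](ρ[v/w](ρ[d/g](σ[g<3](S)))))))) → 2
  σ[f>=3](γ[v; MIN(d)→f](π[d,v,a,z]((R ⋈[a=d] (U − π[d,v](ρ[v/w](ρ[d/g](σ[g<3](S))))))))) → 2

E1 and E2 produce the same multiset:
v | f
q | 4
s | 4

yes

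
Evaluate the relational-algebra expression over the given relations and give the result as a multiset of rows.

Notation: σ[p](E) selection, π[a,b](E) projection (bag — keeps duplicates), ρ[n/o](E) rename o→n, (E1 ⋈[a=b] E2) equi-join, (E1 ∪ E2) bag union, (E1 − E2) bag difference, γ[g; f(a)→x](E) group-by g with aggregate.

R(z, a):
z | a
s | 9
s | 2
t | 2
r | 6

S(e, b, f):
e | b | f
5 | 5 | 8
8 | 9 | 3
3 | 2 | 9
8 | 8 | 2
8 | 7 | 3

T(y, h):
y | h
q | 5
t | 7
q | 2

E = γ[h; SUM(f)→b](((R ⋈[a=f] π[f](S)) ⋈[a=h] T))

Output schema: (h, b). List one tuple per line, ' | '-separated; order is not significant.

Row counts bottom-up:
  R → 4
  S → 5
  π[f](S) → 5
  (R ⋈[a=f] π[f](S)) → 3
  T → 3
  ((R ⋈[a=f] π[f](S)) ⋈[a=h] T) → 2
  γ[h; SUM(f)→b](((R ⋈[a=f] π[f](S)) ⋈[a=h] T)) → 1

== RESULT ==
h | b
2 | 4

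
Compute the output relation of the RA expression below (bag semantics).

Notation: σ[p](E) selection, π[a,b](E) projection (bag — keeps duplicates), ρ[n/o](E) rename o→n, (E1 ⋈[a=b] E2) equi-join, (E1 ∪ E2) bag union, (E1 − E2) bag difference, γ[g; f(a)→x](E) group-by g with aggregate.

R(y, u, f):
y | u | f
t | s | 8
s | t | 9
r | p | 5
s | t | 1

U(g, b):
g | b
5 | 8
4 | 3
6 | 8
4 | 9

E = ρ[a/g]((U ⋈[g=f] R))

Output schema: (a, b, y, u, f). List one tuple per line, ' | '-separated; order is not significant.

Row counts bottom-up:
  U → 4
  R → 4
  (U ⋈[g=f] R) → 1
  ρ[a/g]((U ⋈[g=f] R)) → 1

== RESULT ==
a | b | y | u | f
5 | 8 | r | p | 5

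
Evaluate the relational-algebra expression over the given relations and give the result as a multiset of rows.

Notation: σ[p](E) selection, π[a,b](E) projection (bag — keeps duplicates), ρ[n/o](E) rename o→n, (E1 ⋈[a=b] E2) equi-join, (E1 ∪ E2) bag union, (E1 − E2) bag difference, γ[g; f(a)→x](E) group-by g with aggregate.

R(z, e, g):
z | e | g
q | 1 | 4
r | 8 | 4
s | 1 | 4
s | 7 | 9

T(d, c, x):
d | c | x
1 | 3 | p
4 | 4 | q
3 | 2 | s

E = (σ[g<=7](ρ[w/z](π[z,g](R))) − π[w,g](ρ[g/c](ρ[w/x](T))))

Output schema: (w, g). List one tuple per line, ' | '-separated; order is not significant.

Per-node cardinality:
  R → 4
  π[z,g](R) → 4
  ρ[w/z](π[z,g](R)) → 4
  σ[g<=7](ρ[w/z](π[z,g](R))) → 3
  T → 3
  ρ[w/x](T) → 3
  ρ[g/c](ρ[w/x](T)) → 3
  π[w,g](ρ[g/c](ρ[w/x](T))) → 3
  (σ[g<=7](ρ[w/z](π[z,g](R))) − π[w,g](ρ[g/c](ρ[w/x](T)))) → 2

== RESULT ==
w | g
r | 4
s | 4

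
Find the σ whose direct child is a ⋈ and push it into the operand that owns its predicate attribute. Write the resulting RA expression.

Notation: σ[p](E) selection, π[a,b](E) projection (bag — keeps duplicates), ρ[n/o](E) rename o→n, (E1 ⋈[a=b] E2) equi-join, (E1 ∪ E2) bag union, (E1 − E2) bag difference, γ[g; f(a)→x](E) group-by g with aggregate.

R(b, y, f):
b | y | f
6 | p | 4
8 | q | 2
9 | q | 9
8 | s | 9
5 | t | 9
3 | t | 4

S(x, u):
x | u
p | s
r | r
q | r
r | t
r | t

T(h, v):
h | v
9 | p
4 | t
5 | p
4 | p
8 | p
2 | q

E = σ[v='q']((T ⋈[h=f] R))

σ filters on v, owned by the left side.
E' = (σ[v='q'](T) ⋈[h=f] R)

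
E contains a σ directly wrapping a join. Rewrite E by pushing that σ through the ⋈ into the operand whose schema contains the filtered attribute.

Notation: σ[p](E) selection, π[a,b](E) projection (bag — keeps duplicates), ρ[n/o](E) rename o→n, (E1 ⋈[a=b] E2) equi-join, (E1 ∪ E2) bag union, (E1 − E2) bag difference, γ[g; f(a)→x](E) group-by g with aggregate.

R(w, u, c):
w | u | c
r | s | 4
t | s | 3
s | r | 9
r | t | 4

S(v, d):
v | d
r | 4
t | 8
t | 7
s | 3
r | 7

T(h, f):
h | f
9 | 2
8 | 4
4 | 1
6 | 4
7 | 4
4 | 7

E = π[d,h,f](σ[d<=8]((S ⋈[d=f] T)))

σ filters on d, owned by the left side.
E' = π[d,h,f]((σ[d<=8](S) ⋈[d=f] T))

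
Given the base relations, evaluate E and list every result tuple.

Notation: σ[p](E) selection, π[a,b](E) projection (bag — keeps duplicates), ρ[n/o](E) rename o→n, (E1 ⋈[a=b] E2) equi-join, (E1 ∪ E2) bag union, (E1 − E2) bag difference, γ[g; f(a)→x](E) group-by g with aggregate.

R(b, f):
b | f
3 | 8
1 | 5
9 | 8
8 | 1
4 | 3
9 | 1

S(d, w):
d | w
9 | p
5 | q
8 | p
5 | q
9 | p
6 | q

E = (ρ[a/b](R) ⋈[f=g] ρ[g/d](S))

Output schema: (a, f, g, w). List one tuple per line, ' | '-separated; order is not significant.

Stepwise |·|:
  R → 6
  ρ[a/b](R) → 6
  S → 6
  ρ[g/d](S) → 6
  (ρ[a/b](R) ⋈[f=g] ρ[g/d](S)) → 4

== RESULT ==
a | f | g | w
1 | 5 | 5 | q
1 | 5 | 5 | q
3 | 8 | 8 | p
9 | 8 | 8 | p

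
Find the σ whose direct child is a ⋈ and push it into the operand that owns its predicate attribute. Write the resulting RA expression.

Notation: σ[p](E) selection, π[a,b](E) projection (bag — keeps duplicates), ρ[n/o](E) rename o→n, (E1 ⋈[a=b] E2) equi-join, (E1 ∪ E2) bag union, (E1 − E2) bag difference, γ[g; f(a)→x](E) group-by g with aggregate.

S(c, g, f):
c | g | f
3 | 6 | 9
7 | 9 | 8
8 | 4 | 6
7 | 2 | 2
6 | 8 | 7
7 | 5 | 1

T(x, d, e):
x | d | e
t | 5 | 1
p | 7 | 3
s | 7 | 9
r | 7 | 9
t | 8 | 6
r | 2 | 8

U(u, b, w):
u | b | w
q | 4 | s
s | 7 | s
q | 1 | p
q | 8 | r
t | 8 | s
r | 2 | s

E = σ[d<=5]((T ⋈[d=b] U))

σ filters on d, owned by the left side.
E' = (σ[d<=5](T) ⋈[d=b] U)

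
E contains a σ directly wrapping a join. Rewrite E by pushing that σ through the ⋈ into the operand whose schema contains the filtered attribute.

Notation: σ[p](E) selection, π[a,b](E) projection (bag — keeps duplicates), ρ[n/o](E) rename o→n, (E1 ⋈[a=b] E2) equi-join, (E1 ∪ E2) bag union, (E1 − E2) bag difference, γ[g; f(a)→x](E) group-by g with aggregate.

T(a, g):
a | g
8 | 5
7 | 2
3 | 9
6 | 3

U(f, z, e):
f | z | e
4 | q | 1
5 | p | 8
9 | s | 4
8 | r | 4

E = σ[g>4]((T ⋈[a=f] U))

σ filters on g, owned by the left side.
E' = (σ[g>4](T) ⋈[a=f] U)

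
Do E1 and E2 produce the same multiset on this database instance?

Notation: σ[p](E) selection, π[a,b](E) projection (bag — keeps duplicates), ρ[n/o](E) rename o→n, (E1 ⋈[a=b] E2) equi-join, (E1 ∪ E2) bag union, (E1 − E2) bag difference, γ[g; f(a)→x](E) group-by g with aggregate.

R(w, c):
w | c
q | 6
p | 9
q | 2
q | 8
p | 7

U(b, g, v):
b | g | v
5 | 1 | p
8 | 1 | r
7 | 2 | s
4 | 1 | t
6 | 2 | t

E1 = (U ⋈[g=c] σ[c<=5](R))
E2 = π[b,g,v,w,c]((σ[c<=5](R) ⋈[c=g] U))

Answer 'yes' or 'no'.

E1 row counts bottom-up:
  U → 5
  R → 5
  σ[c<=5](R) → 1
  (U ⋈[g=c] σ[c<=5](R)) → 2
E2 row counts bottom-up:
  R → 5
  σ[c<=5](R) → 1
  U → 5
  (σ[c<=5](R) ⋈[c=g] U) → 2
  π[b,g,v,w,c]((σ[c<=5](R) ⋈[c=g] U)) → 2

E1 and E2 produce the same multiset:
b | g | v | w | c
6 | 2 | t | q | 2
7 | 2 | s | q | 2

yes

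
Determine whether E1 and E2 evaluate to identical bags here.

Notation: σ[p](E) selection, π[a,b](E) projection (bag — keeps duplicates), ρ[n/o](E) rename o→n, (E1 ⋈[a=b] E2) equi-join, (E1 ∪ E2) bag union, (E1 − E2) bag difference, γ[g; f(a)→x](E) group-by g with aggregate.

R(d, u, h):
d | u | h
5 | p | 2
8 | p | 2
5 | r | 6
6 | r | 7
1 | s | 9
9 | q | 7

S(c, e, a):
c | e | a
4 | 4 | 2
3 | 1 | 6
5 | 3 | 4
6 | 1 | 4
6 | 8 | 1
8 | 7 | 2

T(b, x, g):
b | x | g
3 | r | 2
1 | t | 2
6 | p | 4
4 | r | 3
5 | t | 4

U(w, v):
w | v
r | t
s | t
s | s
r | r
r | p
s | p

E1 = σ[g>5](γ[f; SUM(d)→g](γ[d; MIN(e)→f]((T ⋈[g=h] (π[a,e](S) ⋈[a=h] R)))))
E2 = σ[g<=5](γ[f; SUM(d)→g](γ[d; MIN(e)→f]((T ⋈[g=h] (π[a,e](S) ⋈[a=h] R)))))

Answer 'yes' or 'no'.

E1 row counts bottom-up:
  T → 5
  S → 6
  π[a,e](S) → 6
  R → 6
  (π[a,e](S) ⋈[a=h] R) → 5
  (T ⋈[g=h] (π[a,e](S) ⋈[a=h] R)) → 8
  γ[d; MIN(e)→f]((T ⋈[g=h] (π[a,e](S) ⋈[a=h] R))) → 2
  γ[f; SUM(d)→g](γ[d; MIN(e)→f]((T ⋈[g=h] (π[a,e](S) ⋈[a=h] R)))) → 1
  σ[g>5](γ[f; SUM(d)→g](γ[d; MIN(e)→f]((T ⋈[g=h] (π[a,e](S) ⋈[a=h] R))))) → 1
E2 row counts bottom-up:
  T → 5
  S → 6
  π[a,e](S) → 6
  R → 6
  (π[a,e](S) ⋈[a=h] R) → 5
  (T ⋈[g=h] (π[a,e](S) ⋈[a=h] R)) → 8
  γ[d; MIN(e)→f]((T ⋈[g=h] (π[a,e](S) ⋈[a=h] R))) → 2
  γ[f; SUM(d)→g](γ[d; MIN(e)→f]((T ⋈[g=h] (π[a,e](S) ⋈[a=h] R)))) → 1
  σ[g<=5](γ[f; SUM(d)→g](γ[d; MIN(e)→f]((T ⋈[g=h] (π[a,e](S) ⋈[a=h] R))))) → 0

E1 result:
f | g
4 | 13
E2 result:
f | g
(0 rows)
Witness: (4, 13) appears 1× in E1 but 0× in E2.

no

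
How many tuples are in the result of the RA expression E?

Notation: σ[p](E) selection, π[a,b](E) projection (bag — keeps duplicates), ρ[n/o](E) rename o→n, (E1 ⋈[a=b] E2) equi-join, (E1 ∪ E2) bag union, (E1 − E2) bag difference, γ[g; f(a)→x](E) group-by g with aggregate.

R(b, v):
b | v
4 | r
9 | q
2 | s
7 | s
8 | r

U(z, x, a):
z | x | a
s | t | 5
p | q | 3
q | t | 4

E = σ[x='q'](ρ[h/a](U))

Subexpression sizes:
  U → 3
  ρ[h/a](U) → 3
  σ[x='q'](ρ[h/a](U)) → 1

|E| = 1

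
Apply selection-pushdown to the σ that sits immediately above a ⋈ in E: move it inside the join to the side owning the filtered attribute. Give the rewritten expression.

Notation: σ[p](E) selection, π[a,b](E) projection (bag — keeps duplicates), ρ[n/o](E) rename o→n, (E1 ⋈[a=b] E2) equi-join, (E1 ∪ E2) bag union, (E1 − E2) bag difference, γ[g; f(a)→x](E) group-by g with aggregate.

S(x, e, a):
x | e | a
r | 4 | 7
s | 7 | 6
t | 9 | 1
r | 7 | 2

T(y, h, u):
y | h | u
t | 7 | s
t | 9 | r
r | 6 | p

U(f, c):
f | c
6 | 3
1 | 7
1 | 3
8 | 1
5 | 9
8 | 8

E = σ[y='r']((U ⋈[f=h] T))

σ filters on y, owned by the right side.
E' = (U ⋈[f=h] σ[y='r'](T))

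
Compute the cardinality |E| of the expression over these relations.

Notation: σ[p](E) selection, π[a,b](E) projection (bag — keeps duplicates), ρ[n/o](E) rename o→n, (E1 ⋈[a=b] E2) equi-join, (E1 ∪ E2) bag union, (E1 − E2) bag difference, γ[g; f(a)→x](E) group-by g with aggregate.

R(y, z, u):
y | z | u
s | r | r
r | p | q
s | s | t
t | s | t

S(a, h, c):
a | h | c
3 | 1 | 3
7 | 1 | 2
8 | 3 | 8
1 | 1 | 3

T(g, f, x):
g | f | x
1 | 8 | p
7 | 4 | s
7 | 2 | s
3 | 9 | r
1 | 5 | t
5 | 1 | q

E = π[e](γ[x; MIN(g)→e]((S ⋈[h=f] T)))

Row counts bottom-up:
  S → 4
  T → 6
  (S ⋈[h=f] T) → 3
  γ[x; MIN(g)→e]((S ⋈[h=f] T)) → 1
  π[e](γ[x; MIN(g)→e]((S ⋈[h=f] T))) → 1

|E| = 1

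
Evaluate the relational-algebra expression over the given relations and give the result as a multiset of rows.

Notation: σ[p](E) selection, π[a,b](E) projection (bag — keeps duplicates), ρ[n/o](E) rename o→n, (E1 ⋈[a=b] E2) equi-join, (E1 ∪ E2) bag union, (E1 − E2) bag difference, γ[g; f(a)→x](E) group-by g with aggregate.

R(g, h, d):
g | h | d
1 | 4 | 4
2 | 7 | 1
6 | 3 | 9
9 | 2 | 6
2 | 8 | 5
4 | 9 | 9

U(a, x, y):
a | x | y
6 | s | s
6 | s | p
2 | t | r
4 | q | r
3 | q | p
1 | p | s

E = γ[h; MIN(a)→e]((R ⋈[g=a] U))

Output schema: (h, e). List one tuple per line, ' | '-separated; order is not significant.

Stepwise |·|:
  R → 6
  U → 6
  (R ⋈[g=a] U) → 6
  γ[h; MIN(a)→e]((R ⋈[g=a] U)) → 5

== RESULT ==
h | e
3 | 6
4 | 1
7 | 2
8 | 2
9 | 4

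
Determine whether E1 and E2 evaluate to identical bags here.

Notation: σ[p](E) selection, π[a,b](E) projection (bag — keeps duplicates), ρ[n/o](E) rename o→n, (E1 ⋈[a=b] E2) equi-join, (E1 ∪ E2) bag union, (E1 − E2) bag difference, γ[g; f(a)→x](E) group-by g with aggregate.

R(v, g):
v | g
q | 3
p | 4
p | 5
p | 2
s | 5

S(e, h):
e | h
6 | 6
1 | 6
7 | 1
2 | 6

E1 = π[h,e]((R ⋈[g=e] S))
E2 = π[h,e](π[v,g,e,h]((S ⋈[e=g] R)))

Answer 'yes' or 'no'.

E1 per-node cardinality:
  R → 5
  S → 4
  (R ⋈[g=e] S) → 1
  π[h,e]((R ⋈[g=e] S)) → 1
E2 per-node cardinality:
  S → 4
  R → 5
  (S ⋈[e=g] R) → 1
  π[v,g,e,h]((S ⋈[e=g] R)) → 1
  π[h,e](π[v,g,e,h]((S ⋈[e=g] R))) → 1

E1 and E2 produce the same multiset:
h | e
6 | 2

yes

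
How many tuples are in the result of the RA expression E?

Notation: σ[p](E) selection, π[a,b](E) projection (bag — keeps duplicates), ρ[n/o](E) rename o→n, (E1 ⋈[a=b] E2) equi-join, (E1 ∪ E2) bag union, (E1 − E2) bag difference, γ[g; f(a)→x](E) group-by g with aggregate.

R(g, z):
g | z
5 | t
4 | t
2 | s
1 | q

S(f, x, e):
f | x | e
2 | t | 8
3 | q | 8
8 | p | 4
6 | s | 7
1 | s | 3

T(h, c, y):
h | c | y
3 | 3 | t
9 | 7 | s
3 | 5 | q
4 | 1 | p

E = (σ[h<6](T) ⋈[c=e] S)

Stepwise |·|:
  T → 4
  σ[h<6](T) → 3
  S → 5
  (σ[h<6](T) ⋈[c=e] S) → 1

|E| = 1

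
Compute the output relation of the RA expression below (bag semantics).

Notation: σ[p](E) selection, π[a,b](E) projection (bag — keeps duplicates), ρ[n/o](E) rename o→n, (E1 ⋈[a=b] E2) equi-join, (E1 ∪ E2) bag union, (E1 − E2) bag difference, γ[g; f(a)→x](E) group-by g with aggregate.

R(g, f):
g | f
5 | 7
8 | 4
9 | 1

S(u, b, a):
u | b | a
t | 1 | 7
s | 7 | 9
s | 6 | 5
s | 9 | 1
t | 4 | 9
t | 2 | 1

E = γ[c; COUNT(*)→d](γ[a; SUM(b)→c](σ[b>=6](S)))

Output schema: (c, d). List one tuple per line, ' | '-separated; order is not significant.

Subexpression sizes:
  S → 6
  σ[b>=6](S) → 3
  γ[a; SUM(b)→c](σ[b>=6](S)) → 3
  γ[c; COUNT(*)→d](γ[a; SUM(b)→c](σ[b>=6](S))) → 3

== RESULT ==
c | d
6 | 1
7 | 1
9 | 1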